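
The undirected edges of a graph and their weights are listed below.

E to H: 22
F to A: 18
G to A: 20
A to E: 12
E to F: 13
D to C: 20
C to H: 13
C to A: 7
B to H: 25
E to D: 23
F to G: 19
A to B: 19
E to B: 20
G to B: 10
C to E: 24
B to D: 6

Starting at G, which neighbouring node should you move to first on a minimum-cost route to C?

A

Enumerating some paths:
G → B → A → C: 10+19+7 = 36
G → B → D → C: 10+6+20 = 36
G → F → A → C: 19+18+7 = 44
G → A → C: 20+7 = 27
Cheapest is G → A → C at 27.
So from G the first move is to A.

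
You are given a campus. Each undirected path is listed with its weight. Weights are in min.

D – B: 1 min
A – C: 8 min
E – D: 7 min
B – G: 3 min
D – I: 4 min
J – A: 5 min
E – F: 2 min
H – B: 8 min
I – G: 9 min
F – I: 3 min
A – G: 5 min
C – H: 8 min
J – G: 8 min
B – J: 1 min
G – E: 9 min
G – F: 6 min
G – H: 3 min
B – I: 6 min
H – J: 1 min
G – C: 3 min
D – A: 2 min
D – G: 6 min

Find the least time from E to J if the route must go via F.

Best E to F: E–F costing 2
Best F to J: F–I–D–B–J costing 9
Total via F: 2 + 9 = 11 min.

11 min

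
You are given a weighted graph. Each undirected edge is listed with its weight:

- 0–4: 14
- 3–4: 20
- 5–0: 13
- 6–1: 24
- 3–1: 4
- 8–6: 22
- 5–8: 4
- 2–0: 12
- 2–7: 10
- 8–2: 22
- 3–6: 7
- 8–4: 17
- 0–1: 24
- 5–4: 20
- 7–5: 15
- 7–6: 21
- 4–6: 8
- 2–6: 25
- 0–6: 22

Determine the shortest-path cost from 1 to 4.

Candidate routes:
1 → 3 → 4: 4+20 = 24
1 → 3 → 6 → 4: 4+7+8 = 19
1 → 6 → 4: 24+8 = 32
The minimum is 19 via 1 → 3 → 6 → 4.

19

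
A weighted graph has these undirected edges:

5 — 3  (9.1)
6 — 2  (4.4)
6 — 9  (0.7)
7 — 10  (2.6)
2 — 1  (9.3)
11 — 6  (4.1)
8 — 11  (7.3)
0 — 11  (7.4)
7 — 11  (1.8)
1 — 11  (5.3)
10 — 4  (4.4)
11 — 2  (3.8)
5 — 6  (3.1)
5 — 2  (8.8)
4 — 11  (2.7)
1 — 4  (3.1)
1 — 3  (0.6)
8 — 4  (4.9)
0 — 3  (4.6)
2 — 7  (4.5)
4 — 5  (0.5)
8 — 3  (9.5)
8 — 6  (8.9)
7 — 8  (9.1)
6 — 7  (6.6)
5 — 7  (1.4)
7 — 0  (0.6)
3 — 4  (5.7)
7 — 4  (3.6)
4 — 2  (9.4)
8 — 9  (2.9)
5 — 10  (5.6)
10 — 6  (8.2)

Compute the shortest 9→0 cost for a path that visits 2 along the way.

Best 9 to 2: 9–6–2 costing 5.1
Shortest 2→0: 2–7–0 = 5.1
Total via 2: 5.1 + 5.1 = 10.2.

10.2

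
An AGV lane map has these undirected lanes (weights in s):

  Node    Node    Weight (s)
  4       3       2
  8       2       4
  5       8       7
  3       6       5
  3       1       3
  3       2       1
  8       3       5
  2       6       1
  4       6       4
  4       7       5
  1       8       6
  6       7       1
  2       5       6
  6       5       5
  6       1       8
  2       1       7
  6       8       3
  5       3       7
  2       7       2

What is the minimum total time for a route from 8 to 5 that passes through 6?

8 s

Shortest 8→6: 8–6 = 3
Best 6 to 5: 6–5 costing 5
Total via 6: 3 + 5 = 8 s.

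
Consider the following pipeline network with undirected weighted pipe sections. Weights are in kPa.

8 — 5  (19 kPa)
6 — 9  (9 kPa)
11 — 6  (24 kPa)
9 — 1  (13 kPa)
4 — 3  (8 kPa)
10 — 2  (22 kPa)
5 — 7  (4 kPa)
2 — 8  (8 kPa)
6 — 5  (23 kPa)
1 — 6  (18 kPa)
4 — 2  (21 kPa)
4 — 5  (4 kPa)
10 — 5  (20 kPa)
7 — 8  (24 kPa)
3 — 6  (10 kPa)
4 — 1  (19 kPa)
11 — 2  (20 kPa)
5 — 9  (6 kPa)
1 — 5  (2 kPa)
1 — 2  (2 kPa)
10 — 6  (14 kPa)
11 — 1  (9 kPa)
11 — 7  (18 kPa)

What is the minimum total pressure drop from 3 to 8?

24 kPa

Compare a few routes:
3–4–5–1–2–8: 8+4+2+2+8 = 24
3–4–2–8: 8+21+8 = 37
3–4–1–2–8: 8+19+2+8 = 37
3–4–5–8: 8+4+19 = 31
Cheapest is 3–4–5–1–2–8 at 24 kPa.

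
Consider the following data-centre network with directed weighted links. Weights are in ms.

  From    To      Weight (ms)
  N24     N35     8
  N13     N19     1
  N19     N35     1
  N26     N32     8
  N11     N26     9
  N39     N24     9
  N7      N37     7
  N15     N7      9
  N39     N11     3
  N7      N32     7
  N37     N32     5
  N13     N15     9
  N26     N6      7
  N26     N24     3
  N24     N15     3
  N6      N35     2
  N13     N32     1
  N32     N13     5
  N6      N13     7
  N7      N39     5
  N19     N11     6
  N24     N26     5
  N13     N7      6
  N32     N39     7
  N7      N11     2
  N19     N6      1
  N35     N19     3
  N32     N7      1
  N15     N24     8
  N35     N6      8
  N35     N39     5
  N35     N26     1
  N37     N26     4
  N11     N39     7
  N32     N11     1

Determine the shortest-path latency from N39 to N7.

Candidate routes:
N39–N24–N15–N7: 9+3+9 = 21
N39–N24–N35–N26–N32–N7: 9+8+1+8+1 = 27
N39–N24–N26–N32–N7: 9+5+8+1 = 23
The minimum is 21 ms via N39–N24–N15–N7.

21 ms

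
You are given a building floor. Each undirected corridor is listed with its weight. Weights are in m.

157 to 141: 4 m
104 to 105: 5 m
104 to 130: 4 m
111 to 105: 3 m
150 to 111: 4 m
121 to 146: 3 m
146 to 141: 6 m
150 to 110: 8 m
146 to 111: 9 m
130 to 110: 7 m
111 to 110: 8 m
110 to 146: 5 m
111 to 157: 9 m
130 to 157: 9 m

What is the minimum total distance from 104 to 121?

Running Dijkstra from 104:
104: 0
130: 4  (via 104)
105: 5  (via 104)
111: 8  (via 105)
110: 11  (via 130)
150: 12  (via 111)
157: 13  (via 130)
146: 16  (via 110)
141: 17  (via 157)
121: 19  (via 146)
Shortest route: 104–130–110–146–121 = 19 m.

19 m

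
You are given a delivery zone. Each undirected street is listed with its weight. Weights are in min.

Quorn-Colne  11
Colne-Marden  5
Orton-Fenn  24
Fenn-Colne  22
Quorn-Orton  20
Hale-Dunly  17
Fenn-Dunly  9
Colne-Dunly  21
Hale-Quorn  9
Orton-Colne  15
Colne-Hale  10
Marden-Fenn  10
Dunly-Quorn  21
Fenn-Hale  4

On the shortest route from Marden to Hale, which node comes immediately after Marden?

Enumerating some paths:
Marden - Colne - Quorn - Hale: 5+11+9 = 25
Marden - Colne - Fenn - Hale: 5+22+4 = 31
Marden - Fenn - Hale: 10+4 = 14
Marden - Colne - Hale: 5+10 = 15
The minimum is 14 min via Marden - Fenn - Hale.
So from Marden the first move is to Fenn.

Fenn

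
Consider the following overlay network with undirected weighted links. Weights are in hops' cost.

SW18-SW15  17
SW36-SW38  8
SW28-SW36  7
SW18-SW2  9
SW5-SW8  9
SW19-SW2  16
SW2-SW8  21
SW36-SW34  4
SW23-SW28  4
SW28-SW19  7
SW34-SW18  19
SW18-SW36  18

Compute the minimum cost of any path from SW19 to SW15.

Settle nodes by increasing distance from SW19:
SW19: 0
SW28: 7  (via SW19)
SW23: 11  (via SW28)
SW36: 14  (via SW28)
SW2: 16  (via SW19)
SW34: 18  (via SW36)
SW38: 22  (via SW36)
SW18: 25  (via SW2)
SW8: 37  (via SW2)
SW15: 42  (via SW18)
Shortest route: SW19–SW2–SW18–SW15 = 42 hops' cost.

42 hops' cost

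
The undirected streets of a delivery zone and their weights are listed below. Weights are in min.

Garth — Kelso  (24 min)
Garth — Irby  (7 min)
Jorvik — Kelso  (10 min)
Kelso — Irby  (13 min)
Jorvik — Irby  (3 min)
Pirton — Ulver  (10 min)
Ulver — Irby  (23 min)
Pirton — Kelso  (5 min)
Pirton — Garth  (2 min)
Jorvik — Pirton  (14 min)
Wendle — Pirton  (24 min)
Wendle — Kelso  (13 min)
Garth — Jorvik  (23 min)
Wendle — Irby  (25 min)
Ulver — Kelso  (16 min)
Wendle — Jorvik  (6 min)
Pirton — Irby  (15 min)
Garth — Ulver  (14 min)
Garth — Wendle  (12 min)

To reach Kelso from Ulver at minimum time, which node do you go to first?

Compare a few routes:
Ulver - Garth - Pirton - Kelso: 14+2+5 = 21
Ulver - Pirton - Kelso: 10+5 = 15
Ulver - Kelso: 16 = 16
Cheapest is Ulver - Pirton - Kelso at 15 min.
So from Ulver the first move is to Pirton.

Pirton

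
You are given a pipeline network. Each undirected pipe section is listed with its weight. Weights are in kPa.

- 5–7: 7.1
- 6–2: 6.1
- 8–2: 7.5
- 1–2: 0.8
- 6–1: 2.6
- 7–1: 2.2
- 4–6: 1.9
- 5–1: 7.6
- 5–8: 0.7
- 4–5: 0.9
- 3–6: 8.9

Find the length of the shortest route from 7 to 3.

13.7 kPa

Settle nodes by increasing distance from 7:
7: 0
1: 2.2  (via 7)
2: 3  (via 1)
6: 4.8  (via 1)
4: 6.7  (via 6)
5: 7.1  (via 7)
8: 7.8  (via 5)
3: 13.7  (via 6)
Shortest route: 7–1–6–3 = 13.7 kPa.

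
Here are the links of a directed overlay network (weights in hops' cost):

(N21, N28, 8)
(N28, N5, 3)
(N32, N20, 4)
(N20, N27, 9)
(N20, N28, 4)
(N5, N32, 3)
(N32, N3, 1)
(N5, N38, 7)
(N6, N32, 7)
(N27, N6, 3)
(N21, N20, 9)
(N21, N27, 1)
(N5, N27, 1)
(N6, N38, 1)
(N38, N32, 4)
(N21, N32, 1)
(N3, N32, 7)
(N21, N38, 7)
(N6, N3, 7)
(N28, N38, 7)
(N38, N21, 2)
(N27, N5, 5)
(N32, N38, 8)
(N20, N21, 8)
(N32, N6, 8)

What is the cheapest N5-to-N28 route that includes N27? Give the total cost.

15 hops' cost

Best N5 to N27: N5–N27 costing 1
Shortest N27→N28: N27–N6–N38–N21–N28 = 14
Total via N27: 1 + 14 = 15 hops' cost.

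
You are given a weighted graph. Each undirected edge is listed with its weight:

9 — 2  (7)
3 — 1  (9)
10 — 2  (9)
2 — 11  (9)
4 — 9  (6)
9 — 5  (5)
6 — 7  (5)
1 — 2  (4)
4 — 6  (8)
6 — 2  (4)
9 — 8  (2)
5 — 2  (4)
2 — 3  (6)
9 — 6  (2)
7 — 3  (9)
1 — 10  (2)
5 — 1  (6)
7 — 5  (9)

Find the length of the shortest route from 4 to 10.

18

Shortest distances from 4:
4: 0
9: 6  (via 4)
6: 8  (via 4)
8: 8  (via 9)
5: 11  (via 9)
2: 12  (via 6)
7: 13  (via 6)
1: 16  (via 2)
3: 18  (via 2)
10: 18  (via 1)
Shortest route: 4–6–2–1–10 = 18.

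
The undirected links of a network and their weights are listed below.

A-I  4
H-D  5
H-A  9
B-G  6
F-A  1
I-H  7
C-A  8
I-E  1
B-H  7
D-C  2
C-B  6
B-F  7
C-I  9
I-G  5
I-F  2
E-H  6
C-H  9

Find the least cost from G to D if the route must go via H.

Shortest G→H: G–I–H = 12
Shortest H→D: H–D = 5
Total via H: 12 + 5 = 17.

17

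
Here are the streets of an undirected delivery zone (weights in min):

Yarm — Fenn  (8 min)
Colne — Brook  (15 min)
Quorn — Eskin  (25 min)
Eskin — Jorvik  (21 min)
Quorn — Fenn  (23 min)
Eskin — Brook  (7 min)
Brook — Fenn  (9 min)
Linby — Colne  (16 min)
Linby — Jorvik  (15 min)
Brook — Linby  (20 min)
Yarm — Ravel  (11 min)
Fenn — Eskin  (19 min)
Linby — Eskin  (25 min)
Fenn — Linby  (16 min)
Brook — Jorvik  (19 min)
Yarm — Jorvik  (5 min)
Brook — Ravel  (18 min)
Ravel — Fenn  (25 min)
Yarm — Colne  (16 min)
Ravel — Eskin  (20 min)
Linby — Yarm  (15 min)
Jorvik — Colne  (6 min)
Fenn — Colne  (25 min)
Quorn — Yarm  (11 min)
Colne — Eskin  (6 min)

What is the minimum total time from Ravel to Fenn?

19 min

Enumerating some paths:
Ravel - Yarm - Fenn: 11+8 = 19
Ravel - Fenn: 25 = 25
The minimum is 19 min via Ravel - Yarm - Fenn.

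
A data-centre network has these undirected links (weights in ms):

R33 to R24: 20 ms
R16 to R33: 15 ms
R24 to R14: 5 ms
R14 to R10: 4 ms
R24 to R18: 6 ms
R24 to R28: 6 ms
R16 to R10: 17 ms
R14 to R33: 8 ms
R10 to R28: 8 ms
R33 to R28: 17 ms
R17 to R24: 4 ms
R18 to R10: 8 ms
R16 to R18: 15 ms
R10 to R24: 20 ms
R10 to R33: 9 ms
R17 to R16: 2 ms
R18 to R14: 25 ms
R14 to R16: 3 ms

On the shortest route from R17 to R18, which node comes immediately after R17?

R24

Candidate routes:
R17–R24–R18: 4+6 = 10
R17–R16–R14–R24–R18: 2+3+5+6 = 16
The minimum is 10 ms via R17–R24–R18.
So from R17 the first move is to R24.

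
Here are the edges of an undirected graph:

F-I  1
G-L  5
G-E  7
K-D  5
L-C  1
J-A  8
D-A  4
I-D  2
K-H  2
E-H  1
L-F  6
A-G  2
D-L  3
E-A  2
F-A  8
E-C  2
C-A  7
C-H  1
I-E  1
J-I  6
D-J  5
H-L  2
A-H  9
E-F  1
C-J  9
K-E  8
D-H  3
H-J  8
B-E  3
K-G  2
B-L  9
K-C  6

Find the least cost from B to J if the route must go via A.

Shortest B→A: B → E → A = 5
Best A to J: A → J costing 8
Total via A: 5 + 8 = 13.

13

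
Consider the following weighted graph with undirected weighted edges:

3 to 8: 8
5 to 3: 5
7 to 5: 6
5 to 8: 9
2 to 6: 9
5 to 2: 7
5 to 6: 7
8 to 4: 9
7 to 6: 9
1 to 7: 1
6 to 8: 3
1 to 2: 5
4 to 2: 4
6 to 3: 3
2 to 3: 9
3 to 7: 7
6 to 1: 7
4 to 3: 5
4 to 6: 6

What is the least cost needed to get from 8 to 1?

Settle nodes by increasing distance from 8:
8: 0
6: 3  (via 8)
3: 6  (via 6)
4: 9  (via 8)
5: 9  (via 8)
1: 10  (via 6)
Shortest route: 8 → 6 → 1 = 10.

10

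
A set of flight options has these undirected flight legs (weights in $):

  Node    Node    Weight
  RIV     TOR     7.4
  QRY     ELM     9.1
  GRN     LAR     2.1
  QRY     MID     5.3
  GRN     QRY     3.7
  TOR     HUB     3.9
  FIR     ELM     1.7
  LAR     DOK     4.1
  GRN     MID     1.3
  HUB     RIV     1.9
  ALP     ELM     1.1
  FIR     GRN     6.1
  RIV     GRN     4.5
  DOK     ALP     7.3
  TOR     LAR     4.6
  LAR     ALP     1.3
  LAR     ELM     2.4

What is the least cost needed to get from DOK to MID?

Candidate routes:
DOK - LAR - GRN - MID: 4.1+2.1+1.3 = 7.5
DOK - ALP - LAR - GRN - MID: 7.3+1.3+2.1+1.3 = 12
The minimum is $7.5 via DOK - LAR - GRN - MID.

$7.5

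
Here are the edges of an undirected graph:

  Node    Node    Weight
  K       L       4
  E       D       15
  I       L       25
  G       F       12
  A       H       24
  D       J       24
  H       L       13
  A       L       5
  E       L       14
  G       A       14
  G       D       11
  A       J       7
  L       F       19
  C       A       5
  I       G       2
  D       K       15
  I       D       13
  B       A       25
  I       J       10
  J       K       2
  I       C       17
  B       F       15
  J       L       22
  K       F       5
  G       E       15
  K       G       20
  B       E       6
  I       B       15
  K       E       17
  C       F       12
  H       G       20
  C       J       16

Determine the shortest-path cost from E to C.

24

Compare a few routes:
E–K–L–A–C: 17+4+5+5 = 31
E–L–A–C: 14+5+5 = 24
E–K–J–A–C: 17+2+7+5 = 31
Cheapest is E–L–A–C at 24.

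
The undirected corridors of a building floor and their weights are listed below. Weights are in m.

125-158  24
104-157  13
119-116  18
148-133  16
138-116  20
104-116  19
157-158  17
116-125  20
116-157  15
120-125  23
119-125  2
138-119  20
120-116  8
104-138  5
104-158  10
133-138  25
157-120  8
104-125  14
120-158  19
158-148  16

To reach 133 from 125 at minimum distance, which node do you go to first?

Candidate routes:
125 → 104 → 158 → 148 → 133: 14+10+16+16 = 56
125 → 119 → 138 → 133: 2+20+25 = 47
125 → 158 → 148 → 133: 24+16+16 = 56
125 → 104 → 138 → 133: 14+5+25 = 44
Cheapest is 125 → 104 → 138 → 133 at 44 m.
So from 125 the first move is to 104.

104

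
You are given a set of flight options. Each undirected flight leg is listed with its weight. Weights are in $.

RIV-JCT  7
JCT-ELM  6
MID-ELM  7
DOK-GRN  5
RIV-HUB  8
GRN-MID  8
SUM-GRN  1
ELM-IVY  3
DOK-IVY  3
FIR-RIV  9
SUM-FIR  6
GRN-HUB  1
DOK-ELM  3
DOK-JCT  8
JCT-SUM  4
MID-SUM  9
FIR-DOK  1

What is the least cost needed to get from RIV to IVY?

$13

Shortest distances from RIV:
RIV: 0
JCT: 7  (via RIV)
HUB: 8  (via RIV)
FIR: 9  (via RIV)
GRN: 9  (via HUB)
SUM: 10  (via GRN)
DOK: 10  (via FIR)
IVY: 13  (via DOK)
Shortest route: RIV–FIR–DOK–IVY = $13.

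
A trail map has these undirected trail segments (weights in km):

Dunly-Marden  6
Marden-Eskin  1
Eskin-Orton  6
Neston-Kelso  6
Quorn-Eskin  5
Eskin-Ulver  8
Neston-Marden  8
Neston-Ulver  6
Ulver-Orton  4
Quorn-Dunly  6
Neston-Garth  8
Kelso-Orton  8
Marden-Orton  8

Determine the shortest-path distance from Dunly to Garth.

22 km

Shortest distances from Dunly:
Dunly: 0
Marden: 6  (via Dunly)
Quorn: 6  (via Dunly)
Eskin: 7  (via Marden)
Orton: 13  (via Eskin)
Neston: 14  (via Marden)
Ulver: 15  (via Eskin)
Kelso: 20  (via Neston)
Garth: 22  (via Neston)
Shortest route: Dunly–Marden–Neston–Garth = 22 km.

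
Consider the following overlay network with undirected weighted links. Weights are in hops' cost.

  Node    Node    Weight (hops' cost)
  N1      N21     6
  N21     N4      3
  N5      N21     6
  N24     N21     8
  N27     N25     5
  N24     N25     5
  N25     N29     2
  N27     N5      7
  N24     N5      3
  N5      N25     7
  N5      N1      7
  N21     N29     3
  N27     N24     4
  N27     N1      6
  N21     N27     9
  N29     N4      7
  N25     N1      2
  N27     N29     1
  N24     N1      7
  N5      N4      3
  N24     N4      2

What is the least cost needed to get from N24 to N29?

5 hops' cost

Shortest distances from N24:
N24: 0
N4: 2  (via N24)
N5: 3  (via N24)
N27: 4  (via N24)
N29: 5  (via N27)
Shortest route: N24–N27–N29 = 5 hops' cost.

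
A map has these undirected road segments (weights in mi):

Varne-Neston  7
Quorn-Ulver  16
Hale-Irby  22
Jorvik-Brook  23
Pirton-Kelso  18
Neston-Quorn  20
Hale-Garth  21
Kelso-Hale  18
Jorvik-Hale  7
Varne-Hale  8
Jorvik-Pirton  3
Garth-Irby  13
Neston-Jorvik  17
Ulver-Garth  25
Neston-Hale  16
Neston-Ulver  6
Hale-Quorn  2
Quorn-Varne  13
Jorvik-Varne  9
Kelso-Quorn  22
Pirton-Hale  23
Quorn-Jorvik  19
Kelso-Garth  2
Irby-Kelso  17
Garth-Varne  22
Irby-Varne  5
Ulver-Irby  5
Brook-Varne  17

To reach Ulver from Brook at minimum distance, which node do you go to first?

Compare a few routes:
Brook - Varne - Irby - Ulver: 17+5+5 = 27
Brook - Varne - Neston - Ulver: 17+7+6 = 30
Brook - Varne - Hale - Quorn - Ulver: 17+8+2+16 = 43
Brook - Jorvik - Varne - Irby - Ulver: 23+9+5+5 = 42
The minimum is 27 mi via Brook - Varne - Irby - Ulver.
So from Brook the first move is to Varne.

Varne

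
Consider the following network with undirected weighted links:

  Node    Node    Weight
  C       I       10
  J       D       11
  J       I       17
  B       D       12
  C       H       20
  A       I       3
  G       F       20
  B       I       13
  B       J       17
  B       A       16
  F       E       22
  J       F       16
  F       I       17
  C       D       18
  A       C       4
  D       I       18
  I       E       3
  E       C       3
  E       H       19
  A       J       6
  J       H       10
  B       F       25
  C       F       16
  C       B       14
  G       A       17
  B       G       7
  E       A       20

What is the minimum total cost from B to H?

Running Dijkstra from B:
B: 0
G: 7  (via B)
D: 12  (via B)
I: 13  (via B)
C: 14  (via B)
A: 16  (via B)
E: 16  (via I)
J: 17  (via B)
F: 25  (via B)
H: 27  (via J)
Shortest route: B → J → H = 27.

27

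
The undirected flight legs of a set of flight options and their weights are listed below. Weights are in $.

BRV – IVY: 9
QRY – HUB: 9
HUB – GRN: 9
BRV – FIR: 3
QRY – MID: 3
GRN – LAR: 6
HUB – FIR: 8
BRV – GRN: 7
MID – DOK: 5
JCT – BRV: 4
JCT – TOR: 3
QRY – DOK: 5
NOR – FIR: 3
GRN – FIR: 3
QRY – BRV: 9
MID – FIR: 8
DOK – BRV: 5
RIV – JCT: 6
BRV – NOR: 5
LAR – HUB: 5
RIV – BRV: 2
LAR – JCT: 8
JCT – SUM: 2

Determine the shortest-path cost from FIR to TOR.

$10

Shortest distances from FIR:
FIR: 0
BRV: 3  (via FIR)
NOR: 3  (via FIR)
GRN: 3  (via FIR)
RIV: 5  (via BRV)
JCT: 7  (via BRV)
MID: 8  (via FIR)
HUB: 8  (via FIR)
DOK: 8  (via BRV)
SUM: 9  (via JCT)
LAR: 9  (via GRN)
TOR: 10  (via JCT)
Shortest route: FIR → BRV → JCT → TOR = $10.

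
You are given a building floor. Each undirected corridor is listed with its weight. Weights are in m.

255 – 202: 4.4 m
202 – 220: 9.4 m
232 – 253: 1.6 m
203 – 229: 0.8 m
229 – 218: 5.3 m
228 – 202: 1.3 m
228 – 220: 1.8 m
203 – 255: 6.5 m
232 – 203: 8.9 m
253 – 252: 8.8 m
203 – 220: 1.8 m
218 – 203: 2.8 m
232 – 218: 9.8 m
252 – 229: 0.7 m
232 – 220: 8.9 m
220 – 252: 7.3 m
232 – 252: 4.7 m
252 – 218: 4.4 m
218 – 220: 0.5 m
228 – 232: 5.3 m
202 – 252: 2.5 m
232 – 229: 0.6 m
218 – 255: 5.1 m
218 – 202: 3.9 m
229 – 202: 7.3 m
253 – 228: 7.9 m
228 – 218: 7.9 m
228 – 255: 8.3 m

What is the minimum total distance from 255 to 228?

5.7 m

Running Dijkstra from 255:
255: 0
202: 4.4  (via 255)
218: 5.1  (via 255)
220: 5.6  (via 218)
228: 5.7  (via 202)
Shortest route: 255 → 202 → 228 = 5.7 m.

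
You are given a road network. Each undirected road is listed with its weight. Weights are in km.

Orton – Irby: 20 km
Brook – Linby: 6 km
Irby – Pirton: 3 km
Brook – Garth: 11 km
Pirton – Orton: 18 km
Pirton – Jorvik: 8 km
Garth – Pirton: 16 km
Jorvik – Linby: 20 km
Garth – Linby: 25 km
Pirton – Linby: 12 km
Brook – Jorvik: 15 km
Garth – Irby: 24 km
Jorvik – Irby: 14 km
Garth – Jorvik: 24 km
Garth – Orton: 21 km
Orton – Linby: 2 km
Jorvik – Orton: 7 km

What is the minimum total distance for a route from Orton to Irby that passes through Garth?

Best Orton to Garth: Orton–Linby–Brook–Garth costing 19
Best Garth to Irby: Garth–Pirton–Irby costing 19
Total via Garth: 19 + 19 = 38 km.

38 km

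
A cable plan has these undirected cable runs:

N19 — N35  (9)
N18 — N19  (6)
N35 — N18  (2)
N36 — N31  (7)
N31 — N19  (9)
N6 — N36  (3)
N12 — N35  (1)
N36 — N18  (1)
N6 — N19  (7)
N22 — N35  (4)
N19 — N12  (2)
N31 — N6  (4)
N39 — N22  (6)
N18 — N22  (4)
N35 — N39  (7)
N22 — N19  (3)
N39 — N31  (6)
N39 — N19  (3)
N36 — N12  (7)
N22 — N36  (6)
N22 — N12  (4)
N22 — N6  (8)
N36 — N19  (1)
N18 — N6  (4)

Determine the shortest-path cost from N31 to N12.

Enumerating some paths:
N31–N19–N12: 9+2 = 11
N31–N39–N19–N12: 6+3+2 = 11
N31–N36–N19–N12: 7+1+2 = 10
Cheapest is N31–N36–N19–N12 at 10.

10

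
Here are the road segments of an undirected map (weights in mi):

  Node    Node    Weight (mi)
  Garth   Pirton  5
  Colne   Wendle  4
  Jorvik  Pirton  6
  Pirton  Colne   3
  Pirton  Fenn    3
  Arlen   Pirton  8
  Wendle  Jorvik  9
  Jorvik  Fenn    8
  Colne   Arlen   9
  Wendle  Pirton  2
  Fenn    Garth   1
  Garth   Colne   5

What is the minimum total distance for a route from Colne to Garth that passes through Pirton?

Shortest Colne→Pirton: Colne–Pirton = 3
Best Pirton to Garth: Pirton–Fenn–Garth costing 4
Total via Pirton: 3 + 4 = 7 mi.

7 mi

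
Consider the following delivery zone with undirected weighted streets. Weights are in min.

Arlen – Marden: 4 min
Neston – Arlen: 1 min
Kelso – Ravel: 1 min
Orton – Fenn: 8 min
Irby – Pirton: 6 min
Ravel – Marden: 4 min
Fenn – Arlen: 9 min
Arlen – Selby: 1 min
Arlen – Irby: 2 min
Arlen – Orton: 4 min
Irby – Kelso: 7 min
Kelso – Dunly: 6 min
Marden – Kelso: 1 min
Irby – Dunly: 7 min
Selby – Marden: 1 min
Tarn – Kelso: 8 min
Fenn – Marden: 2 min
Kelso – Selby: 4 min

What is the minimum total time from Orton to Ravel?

Settle nodes by increasing distance from Orton:
Orton: 0
Arlen: 4  (via Orton)
Selby: 5  (via Arlen)
Neston: 5  (via Arlen)
Irby: 6  (via Arlen)
Marden: 6  (via Selby)
Kelso: 7  (via Marden)
Fenn: 8  (via Orton)
Ravel: 8  (via Kelso)
Shortest route: Orton–Arlen–Selby–Marden–Kelso–Ravel = 8 min.

8 min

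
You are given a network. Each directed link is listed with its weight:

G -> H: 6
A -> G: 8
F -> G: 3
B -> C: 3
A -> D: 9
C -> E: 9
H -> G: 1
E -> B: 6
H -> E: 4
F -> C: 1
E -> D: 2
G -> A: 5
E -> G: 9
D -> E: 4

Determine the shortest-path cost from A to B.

Shortest distances from A:
A: 0
G: 8  (via A)
D: 9  (via A)
E: 13  (via D)
H: 14  (via G)
B: 19  (via E)
Shortest route: A → D → E → B = 19.

19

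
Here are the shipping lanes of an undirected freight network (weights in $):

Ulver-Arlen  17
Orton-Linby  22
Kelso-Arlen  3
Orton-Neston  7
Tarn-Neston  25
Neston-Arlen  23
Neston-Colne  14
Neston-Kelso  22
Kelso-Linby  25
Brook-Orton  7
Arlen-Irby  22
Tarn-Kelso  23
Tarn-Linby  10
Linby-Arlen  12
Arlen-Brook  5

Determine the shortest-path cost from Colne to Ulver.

Compare a few routes:
Colne–Neston–Arlen–Ulver: 14+23+17 = 54
Colne–Neston–Orton–Linby–Arlen–Ulver: 14+7+22+12+17 = 72
Colne–Neston–Orton–Brook–Arlen–Ulver: 14+7+7+5+17 = 50
Colne–Neston–Kelso–Arlen–Ulver: 14+22+3+17 = 56
The minimum is $50 via Colne–Neston–Orton–Brook–Arlen–Ulver.

$50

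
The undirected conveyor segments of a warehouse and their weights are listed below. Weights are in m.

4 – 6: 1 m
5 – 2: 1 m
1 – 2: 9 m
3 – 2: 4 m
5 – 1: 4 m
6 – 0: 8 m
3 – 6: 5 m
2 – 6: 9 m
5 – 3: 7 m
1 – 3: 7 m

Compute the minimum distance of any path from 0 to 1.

Candidate routes:
0–6–3–1: 8+5+7 = 20
0–6–3–2–5–1: 8+5+4+1+4 = 22
0–6–2–5–1: 8+9+1+4 = 22
The minimum is 20 m via 0–6–3–1.

20 m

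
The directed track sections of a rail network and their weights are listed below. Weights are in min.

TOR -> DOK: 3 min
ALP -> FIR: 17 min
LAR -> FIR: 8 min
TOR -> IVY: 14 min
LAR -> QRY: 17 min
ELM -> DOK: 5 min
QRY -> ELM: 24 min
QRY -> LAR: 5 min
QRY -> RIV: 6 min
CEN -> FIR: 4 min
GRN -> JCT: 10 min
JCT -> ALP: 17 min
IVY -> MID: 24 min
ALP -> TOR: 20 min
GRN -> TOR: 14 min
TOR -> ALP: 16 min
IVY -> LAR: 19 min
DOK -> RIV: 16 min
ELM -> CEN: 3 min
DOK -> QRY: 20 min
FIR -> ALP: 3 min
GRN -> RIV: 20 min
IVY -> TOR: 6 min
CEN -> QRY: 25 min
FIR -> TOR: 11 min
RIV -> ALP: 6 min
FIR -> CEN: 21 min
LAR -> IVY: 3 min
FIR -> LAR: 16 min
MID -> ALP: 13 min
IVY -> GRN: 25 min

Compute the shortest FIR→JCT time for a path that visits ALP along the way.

Best FIR to ALP: FIR–ALP costing 3
Shortest ALP→JCT: ALP–TOR–IVY–GRN–JCT = 69
Total via ALP: 3 + 69 = 72 min.

72 min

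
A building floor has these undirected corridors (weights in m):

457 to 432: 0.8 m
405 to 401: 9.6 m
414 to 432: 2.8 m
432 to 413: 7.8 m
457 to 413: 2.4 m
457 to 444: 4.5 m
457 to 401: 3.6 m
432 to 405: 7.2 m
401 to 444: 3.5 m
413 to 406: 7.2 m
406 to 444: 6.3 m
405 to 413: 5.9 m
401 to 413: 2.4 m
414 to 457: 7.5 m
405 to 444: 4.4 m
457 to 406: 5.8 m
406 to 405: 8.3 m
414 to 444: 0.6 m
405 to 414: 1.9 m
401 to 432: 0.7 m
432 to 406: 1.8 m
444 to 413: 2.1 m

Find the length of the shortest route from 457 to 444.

Shortest distances from 457:
457: 0
432: 0.8  (via 457)
401: 1.5  (via 432)
413: 2.4  (via 457)
406: 2.6  (via 432)
414: 3.6  (via 432)
444: 4.2  (via 414)
Shortest route: 457–432–414–444 = 4.2 m.

4.2 m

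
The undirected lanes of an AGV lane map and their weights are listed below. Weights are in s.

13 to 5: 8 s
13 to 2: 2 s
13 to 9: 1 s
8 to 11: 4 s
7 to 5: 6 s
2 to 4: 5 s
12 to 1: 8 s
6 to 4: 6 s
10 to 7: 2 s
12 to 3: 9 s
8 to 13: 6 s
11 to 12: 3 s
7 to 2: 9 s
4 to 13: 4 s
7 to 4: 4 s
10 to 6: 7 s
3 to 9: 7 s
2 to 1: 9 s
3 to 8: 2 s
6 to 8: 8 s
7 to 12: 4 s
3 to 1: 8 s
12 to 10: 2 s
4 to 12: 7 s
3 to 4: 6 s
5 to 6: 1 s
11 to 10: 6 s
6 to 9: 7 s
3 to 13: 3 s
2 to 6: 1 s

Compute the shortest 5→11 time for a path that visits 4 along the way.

17 s

Shortest 5→4: 5–6–4 = 7
Best 4 to 11: 4–12–11 costing 10
Total via 4: 7 + 10 = 17 s.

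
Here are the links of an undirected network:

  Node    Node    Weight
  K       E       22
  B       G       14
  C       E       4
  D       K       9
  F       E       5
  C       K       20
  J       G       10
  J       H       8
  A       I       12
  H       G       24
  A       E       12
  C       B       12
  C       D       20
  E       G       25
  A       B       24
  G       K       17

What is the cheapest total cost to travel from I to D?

Candidate routes:
I → A → E → K → D: 12+12+22+9 = 55
I → A → E → C → D: 12+12+4+20 = 48
I → A → B → C → D: 12+24+12+20 = 68
I → A → E → C → K → D: 12+12+4+20+9 = 57
The minimum is 48 via I → A → E → C → D.

48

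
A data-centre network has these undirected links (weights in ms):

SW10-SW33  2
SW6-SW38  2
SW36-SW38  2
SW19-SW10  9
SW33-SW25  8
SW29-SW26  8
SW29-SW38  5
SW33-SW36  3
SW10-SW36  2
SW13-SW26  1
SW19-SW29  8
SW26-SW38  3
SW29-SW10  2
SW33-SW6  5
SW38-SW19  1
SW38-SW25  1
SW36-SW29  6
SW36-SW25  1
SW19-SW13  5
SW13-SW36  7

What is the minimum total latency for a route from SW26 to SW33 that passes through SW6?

Best SW26 to SW6: SW26–SW38–SW6 costing 5
Shortest SW6→SW33: SW6–SW33 = 5
Total via SW6: 5 + 5 = 10 ms.

10 ms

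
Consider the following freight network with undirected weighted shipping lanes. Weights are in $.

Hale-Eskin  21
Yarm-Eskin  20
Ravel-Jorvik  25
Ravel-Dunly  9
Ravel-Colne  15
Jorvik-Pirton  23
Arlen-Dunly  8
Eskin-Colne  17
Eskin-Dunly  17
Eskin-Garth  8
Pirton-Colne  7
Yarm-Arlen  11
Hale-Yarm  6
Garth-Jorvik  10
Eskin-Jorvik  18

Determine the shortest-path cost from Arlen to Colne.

$32

Compare a few routes:
Arlen–Dunly–Ravel–Colne: 8+9+15 = 32
Arlen–Yarm–Eskin–Colne: 11+20+17 = 48
Arlen–Yarm–Hale–Eskin–Colne: 11+6+21+17 = 55
Arlen–Dunly–Eskin–Colne: 8+17+17 = 42
Cheapest is Arlen–Dunly–Ravel–Colne at $32.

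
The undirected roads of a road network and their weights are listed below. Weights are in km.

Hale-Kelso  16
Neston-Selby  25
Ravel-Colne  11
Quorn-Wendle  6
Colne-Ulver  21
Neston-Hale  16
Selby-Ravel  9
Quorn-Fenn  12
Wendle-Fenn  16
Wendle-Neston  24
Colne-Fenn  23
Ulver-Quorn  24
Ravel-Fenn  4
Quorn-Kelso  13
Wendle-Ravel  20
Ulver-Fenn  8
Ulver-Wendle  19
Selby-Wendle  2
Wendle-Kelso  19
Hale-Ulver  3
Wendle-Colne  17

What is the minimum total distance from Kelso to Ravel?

29 km

Enumerating some paths:
Kelso–Quorn–Fenn–Ravel: 13+12+4 = 29
Kelso–Wendle–Selby–Ravel: 19+2+9 = 30
The minimum is 29 km via Kelso–Quorn–Fenn–Ravel.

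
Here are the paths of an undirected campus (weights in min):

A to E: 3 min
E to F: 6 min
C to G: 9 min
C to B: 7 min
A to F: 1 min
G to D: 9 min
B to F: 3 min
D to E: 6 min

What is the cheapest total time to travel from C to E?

14 min

Candidate routes:
C → B → F → A → E: 7+3+1+3 = 14
C → B → F → E: 7+3+6 = 16
The minimum is 14 min via C → B → F → A → E.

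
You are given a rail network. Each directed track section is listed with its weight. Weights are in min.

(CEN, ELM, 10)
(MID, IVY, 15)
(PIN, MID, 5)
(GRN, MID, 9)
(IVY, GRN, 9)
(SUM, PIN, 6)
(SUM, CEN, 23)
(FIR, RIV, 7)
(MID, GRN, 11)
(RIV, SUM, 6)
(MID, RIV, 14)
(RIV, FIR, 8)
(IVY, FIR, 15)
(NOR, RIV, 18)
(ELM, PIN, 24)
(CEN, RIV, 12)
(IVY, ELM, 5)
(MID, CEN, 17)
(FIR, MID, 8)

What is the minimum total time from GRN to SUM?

Settle nodes by increasing distance from GRN:
GRN: 0
MID: 9  (via GRN)
RIV: 23  (via MID)
IVY: 24  (via MID)
CEN: 26  (via MID)
SUM: 29  (via RIV)
Shortest route: GRN → MID → RIV → SUM = 29 min.

29 min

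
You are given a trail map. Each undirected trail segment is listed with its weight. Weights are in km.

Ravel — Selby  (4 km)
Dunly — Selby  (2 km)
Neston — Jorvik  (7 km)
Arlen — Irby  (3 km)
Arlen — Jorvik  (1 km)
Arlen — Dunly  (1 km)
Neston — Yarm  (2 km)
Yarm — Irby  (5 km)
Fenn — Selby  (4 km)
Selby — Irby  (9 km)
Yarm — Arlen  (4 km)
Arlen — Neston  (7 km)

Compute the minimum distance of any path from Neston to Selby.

9 km

Candidate routes:
Neston → Arlen → Dunly → Selby: 7+1+2 = 10
Neston → Yarm → Arlen → Dunly → Selby: 2+4+1+2 = 9
Cheapest is Neston → Yarm → Arlen → Dunly → Selby at 9 km.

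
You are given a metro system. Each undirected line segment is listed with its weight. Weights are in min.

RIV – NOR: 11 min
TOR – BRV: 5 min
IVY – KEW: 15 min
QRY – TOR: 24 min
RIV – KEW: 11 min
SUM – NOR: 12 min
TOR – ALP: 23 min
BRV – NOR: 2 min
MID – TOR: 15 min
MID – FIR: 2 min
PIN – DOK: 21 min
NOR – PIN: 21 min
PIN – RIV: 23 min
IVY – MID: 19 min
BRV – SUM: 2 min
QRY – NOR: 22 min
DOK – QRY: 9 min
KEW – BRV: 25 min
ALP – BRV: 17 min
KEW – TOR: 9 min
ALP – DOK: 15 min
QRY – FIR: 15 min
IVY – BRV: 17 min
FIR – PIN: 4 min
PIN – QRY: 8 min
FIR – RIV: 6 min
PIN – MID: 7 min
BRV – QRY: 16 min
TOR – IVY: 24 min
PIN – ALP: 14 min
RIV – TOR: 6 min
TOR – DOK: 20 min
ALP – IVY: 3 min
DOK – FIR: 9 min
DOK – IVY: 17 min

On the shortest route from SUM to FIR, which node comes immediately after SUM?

BRV

Enumerating some paths:
SUM - BRV - TOR - RIV - FIR: 2+5+6+6 = 19
SUM - BRV - TOR - MID - FIR: 2+5+15+2 = 24
SUM - BRV - NOR - RIV - FIR: 2+2+11+6 = 21
The minimum is 19 min via SUM - BRV - TOR - RIV - FIR.
So from SUM the first move is to BRV.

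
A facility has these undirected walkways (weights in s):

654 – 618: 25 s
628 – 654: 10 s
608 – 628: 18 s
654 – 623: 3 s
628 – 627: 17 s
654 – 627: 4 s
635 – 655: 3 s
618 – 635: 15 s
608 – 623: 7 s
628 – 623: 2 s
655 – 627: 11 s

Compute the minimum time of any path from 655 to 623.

18 s

Shortest distances from 655:
655: 0
635: 3  (via 655)
627: 11  (via 655)
654: 15  (via 627)
618: 18  (via 635)
623: 18  (via 654)
Shortest route: 655 → 627 → 654 → 623 = 18 s.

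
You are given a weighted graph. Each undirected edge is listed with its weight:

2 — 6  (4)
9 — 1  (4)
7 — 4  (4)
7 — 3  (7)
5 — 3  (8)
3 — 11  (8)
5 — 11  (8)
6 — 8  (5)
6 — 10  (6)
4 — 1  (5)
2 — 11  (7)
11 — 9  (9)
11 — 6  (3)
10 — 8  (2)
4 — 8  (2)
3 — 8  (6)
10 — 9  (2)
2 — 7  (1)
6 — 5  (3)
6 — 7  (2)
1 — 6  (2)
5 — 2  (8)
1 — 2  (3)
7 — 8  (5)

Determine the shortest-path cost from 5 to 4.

9

Candidate routes:
5 → 6 → 8 → 4: 3+5+2 = 10
5 → 6 → 7 → 4: 3+2+4 = 9
Cheapest is 5 → 6 → 7 → 4 at 9.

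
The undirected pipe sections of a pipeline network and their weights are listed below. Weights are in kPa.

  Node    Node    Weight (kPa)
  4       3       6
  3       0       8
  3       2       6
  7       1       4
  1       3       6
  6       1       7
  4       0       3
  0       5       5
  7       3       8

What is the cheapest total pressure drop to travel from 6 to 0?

Candidate routes:
6 → 1 → 7 → 3 → 0: 7+4+8+8 = 27
6 → 1 → 3 → 4 → 0: 7+6+6+3 = 22
6 → 1 → 3 → 0: 7+6+8 = 21
The minimum is 21 kPa via 6 → 1 → 3 → 0.

21 kPa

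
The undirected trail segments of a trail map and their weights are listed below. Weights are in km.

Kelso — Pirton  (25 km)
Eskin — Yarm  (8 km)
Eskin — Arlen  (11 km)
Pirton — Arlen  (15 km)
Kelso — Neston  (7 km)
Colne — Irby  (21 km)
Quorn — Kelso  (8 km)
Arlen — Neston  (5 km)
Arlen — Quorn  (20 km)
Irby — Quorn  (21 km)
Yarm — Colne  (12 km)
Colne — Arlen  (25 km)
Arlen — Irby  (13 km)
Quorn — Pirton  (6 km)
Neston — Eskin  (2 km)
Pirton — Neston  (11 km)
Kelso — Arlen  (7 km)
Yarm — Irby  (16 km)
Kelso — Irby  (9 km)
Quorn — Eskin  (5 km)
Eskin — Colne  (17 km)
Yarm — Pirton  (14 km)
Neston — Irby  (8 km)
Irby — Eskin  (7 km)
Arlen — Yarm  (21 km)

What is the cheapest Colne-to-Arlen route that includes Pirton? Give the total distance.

41 km

Best Colne to Pirton: Colne–Yarm–Pirton costing 26
Shortest Pirton→Arlen: Pirton–Arlen = 15
Total via Pirton: 26 + 15 = 41 km.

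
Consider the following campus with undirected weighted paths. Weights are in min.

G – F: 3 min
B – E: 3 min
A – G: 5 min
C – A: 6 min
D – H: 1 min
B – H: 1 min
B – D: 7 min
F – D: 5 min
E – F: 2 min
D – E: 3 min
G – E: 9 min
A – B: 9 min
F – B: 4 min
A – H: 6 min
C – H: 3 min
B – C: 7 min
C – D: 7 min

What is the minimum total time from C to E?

7 min

Enumerating some paths:
C–D–E: 7+3 = 10
C–H–B–E: 3+1+3 = 7
Cheapest is C–H–B–E at 7 min.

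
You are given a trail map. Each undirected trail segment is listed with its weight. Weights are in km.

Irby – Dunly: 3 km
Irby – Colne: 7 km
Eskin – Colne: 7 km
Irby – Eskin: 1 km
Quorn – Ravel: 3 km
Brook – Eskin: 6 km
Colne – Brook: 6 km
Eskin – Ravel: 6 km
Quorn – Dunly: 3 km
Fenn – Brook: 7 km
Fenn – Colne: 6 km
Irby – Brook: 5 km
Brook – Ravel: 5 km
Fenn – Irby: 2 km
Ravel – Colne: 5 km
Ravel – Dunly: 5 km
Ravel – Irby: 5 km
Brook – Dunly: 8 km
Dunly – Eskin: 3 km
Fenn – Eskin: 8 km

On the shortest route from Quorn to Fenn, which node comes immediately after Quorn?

Dunly

Candidate routes:
Quorn–Dunly–Eskin–Irby–Fenn: 3+3+1+2 = 9
Quorn–Dunly–Irby–Fenn: 3+3+2 = 8
Cheapest is Quorn–Dunly–Irby–Fenn at 8 km.
So from Quorn the first move is to Dunly.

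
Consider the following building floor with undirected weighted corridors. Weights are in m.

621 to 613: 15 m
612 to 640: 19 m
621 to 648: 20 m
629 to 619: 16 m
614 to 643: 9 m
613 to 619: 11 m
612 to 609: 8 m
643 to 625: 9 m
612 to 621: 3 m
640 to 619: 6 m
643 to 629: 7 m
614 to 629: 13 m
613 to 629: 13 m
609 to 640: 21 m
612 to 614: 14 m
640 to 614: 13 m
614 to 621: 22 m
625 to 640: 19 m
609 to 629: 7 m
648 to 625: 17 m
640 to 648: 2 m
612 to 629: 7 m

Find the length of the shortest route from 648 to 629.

24 m

Shortest distances from 648:
648: 0
640: 2  (via 648)
619: 8  (via 640)
614: 15  (via 640)
625: 17  (via 648)
613: 19  (via 619)
621: 20  (via 648)
612: 21  (via 640)
609: 23  (via 640)
643: 24  (via 614)
629: 24  (via 619)
Shortest route: 648–640–619–629 = 24 m.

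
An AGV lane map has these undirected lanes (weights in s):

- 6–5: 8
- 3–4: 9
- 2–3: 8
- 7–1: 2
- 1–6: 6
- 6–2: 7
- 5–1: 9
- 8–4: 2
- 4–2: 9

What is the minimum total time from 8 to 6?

18 s

Shortest distances from 8:
8: 0
4: 2  (via 8)
2: 11  (via 4)
3: 11  (via 4)
6: 18  (via 2)
Shortest route: 8–4–2–6 = 18 s.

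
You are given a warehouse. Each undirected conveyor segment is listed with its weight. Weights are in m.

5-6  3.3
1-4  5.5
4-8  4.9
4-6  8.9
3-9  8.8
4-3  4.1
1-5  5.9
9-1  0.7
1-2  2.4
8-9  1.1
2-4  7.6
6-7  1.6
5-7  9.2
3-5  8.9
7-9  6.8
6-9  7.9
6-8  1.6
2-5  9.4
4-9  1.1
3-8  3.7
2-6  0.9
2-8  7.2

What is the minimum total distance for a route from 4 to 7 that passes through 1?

Best 4 to 1: 4–9–1 costing 1.8
Best 1 to 7: 1–2–6–7 costing 4.9
Total via 1: 1.8 + 4.9 = 6.7 m.

6.7 m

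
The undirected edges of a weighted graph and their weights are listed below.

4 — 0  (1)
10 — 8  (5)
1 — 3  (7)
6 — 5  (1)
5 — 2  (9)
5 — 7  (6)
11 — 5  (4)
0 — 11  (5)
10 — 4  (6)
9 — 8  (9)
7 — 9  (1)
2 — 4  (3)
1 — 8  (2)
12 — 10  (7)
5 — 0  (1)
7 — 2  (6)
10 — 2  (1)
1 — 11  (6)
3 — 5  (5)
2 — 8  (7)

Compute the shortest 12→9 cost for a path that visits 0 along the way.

Best 12 to 0: 12–10–2–4–0 costing 12
Best 0 to 9: 0–5–7–9 costing 8
Total via 0: 12 + 8 = 20.

20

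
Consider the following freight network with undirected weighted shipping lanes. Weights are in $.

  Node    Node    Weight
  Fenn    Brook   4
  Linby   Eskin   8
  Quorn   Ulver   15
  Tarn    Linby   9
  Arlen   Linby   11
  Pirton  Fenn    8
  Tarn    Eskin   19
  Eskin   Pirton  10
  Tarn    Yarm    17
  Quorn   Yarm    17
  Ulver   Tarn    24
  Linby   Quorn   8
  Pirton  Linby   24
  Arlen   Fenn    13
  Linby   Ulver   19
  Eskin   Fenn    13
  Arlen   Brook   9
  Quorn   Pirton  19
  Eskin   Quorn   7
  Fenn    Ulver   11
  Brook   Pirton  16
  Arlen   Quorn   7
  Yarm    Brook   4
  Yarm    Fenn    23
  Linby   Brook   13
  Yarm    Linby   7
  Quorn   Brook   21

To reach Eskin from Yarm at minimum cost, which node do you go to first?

Linby

Enumerating some paths:
Yarm - Linby - Quorn - Eskin: 7+8+7 = 22
Yarm - Brook - Fenn - Eskin: 4+4+13 = 21
Yarm - Linby - Eskin: 7+8 = 15
The minimum is $15 via Yarm - Linby - Eskin.
So from Yarm the first move is to Linby.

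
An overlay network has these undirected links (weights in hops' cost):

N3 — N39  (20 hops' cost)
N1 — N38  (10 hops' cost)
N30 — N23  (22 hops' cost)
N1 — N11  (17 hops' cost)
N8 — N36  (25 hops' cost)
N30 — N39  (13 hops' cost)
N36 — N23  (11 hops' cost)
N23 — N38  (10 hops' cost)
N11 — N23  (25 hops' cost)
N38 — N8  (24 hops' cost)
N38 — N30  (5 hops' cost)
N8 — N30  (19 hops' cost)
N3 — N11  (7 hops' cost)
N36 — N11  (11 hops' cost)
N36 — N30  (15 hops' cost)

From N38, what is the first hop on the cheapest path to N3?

Enumerating some paths:
N38 - N1 - N11 - N3: 10+17+7 = 34
N38 - N30 - N36 - N11 - N3: 5+15+11+7 = 38
N38 - N30 - N39 - N3: 5+13+20 = 38
The minimum is 34 hops' cost via N38 - N1 - N11 - N3.
So from N38 the first move is to N1.

N1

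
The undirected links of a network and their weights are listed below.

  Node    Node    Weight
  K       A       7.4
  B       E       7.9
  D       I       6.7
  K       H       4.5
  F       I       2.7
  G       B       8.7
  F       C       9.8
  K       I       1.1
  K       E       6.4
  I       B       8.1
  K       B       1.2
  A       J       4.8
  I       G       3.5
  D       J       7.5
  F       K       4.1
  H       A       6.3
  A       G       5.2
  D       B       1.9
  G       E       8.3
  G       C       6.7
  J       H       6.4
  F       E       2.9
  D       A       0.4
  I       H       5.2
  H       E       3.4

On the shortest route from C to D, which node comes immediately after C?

Candidate routes:
C–G–I–K–B–D: 6.7+3.5+1.1+1.2+1.9 = 14.4
C–G–A–D: 6.7+5.2+0.4 = 12.3
Cheapest is C–G–A–D at 12.3.
So from C the first move is to G.

G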